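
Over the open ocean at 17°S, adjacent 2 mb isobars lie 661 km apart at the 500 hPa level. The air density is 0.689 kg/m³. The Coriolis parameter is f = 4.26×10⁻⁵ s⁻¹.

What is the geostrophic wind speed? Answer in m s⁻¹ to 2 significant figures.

10 m s⁻¹

Pressure gradient: |∂P/∂n| = 200 Pa / 661000 m = 3.03×10⁻⁴ Pa/m
Geostrophic balance (pressure-gradient force = Coriolis force):
V_g = (1/(fρ)) |∂P/∂n| = 3.03×10⁻⁴ / (4.26×10⁻⁵ × 0.689) = 10.3 m/s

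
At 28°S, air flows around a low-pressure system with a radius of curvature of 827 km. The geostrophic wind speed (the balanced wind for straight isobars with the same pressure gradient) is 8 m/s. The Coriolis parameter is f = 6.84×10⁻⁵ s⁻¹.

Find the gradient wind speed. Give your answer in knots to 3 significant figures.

13.8 knots

Around a low, centrifugal force acts outward with Coriolis, so pressure-gradient force balances both:
(1/ρ)|∂P/∂n| = fV + V²/R  →  V² + fR·V − fR·V_g = 0
With fR = 6.84×10⁻⁵ × 827×10³ m = 56.6 m/s:
V = [−fR + √((fR)² + 4 fR V_g)]/2 = [−56.6 + √(56.6² + 4×56.6×8)]/2 = 7.11 m/s
Subgeostrophic (V < V_g = 8 m/s), as expected around a low.
Converting: 7.11 m/s × 1.944 = 13.8 knots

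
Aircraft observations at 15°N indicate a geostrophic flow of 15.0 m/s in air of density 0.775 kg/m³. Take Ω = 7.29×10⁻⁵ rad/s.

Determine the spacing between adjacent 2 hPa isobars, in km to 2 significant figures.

Coriolis parameter at 15°N:
f = 2Ω sin φ = 2 × 7.29×10⁻⁵ × sin 15° = 3.77×10⁻⁵ s⁻¹
Geostrophic balance rearranged: |∂P/∂n| = f ρ V_g
|∂P/∂n| = 3.77×10⁻⁵ × 0.775 × 15.0 = 4.39×10⁻⁴ Pa/m
Isobar spacing: Δn = ΔP/|∂P/∂n| = 200 Pa / 4.39×10⁻⁴ Pa/m = 455914 m ≈ 460 km

460 km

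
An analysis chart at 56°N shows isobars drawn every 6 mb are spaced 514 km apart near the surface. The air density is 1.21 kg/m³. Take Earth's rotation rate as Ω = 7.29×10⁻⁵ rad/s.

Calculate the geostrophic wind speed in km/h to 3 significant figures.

Coriolis parameter at 56°N:
f = 2Ω sin φ = 2 × 7.29×10⁻⁵ × sin 56° = 1.21×10⁻⁴ s⁻¹
Pressure gradient: |∂P/∂n| = 600 Pa / 514000 m = 1.17×10⁻³ Pa/m
Geostrophic balance (pressure-gradient force = Coriolis force):
V_g = (1/(fρ)) |∂P/∂n| = 1.17×10⁻³ / (1.21×10⁻⁴ × 1.21) = 7.98 m/s
Converting: 7.98 m/s × 3.6 = 28.7 km/h

28.7 km/h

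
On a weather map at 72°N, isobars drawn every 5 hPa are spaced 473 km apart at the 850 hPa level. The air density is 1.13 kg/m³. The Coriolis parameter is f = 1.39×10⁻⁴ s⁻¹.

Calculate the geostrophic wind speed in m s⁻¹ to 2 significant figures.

6.7 m s⁻¹

Pressure gradient: |∂P/∂n| = 500 Pa / 473000 m = 1.06×10⁻³ Pa/m
Geostrophic balance (pressure-gradient force = Coriolis force):
V_g = (1/(fρ)) |∂P/∂n| = 1.06×10⁻³ / (1.39×10⁻⁴ × 1.13) = 6.73 m/s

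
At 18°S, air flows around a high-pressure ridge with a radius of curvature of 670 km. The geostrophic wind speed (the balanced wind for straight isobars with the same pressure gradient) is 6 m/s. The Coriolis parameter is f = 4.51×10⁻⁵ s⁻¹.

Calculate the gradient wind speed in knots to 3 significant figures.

16.0 knots

Around a high, pressure-gradient force acts outward with centrifugal, so Coriolis balances both:
fV = (1/ρ)|∂P/∂n| + V²/R  →  V² − fR·V + fR·V_g = 0
With fR = 4.51×10⁻⁵ × 670×10³ m = 30.2 m/s:
V = [fR − √((fR)² − 4 fR V_g)]/2 = [30.2 − √(30.2² − 4×30.2×6)]/2 = 8.26 m/s
Supergeostrophic (V > V_g = 6 m/s), as expected around a high.
Converting: 8.26 m/s × 1.944 = 16.0 knots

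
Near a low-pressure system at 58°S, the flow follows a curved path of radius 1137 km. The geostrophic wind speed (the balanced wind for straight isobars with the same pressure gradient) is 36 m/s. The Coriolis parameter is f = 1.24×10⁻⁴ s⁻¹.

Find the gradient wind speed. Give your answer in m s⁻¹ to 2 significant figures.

30 m s⁻¹

Around a low, centrifugal force acts outward with Coriolis, so pressure-gradient force balances both:
(1/ρ)|∂P/∂n| = fV + V²/R  →  V² + fR·V − fR·V_g = 0
With fR = 1.24×10⁻⁴ × 1137×10³ m = 141 m/s:
V = [−fR + √((fR)² + 4 fR V_g)]/2 = [−141 + √(141² + 4×141×36)]/2 = 29.7 m/s
Subgeostrophic (V < V_g = 36 m/s), as expected around a low.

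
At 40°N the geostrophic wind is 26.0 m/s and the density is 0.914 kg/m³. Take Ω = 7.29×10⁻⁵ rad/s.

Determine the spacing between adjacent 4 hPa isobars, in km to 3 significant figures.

Coriolis parameter at 40°N:
f = 2Ω sin φ = 2 × 7.29×10⁻⁵ × sin 40° = 9.37×10⁻⁵ s⁻¹
Geostrophic balance rearranged: |∂P/∂n| = f ρ V_g
|∂P/∂n| = 9.37×10⁻⁵ × 0.914 × 26.0 = 2.23×10⁻³ Pa/m
Isobar spacing: Δn = ΔP/|∂P/∂n| = 400 Pa / 2.23×10⁻³ Pa/m = 179604 m ≈ 180 km

180 km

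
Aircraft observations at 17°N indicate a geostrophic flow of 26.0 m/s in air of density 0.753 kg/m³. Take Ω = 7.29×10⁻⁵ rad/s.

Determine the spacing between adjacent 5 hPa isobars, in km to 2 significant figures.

Coriolis parameter at 17°N:
f = 2Ω sin φ = 2 × 7.29×10⁻⁵ × sin 17° = 4.26×10⁻⁵ s⁻¹
Geostrophic balance rearranged: |∂P/∂n| = f ρ V_g
|∂P/∂n| = 4.26×10⁻⁵ × 0.753 × 26.0 = 8.35×10⁻⁴ Pa/m
Isobar spacing: Δn = ΔP/|∂P/∂n| = 500 Pa / 8.35×10⁻⁴ Pa/m = 599113 m ≈ 600 km

600 km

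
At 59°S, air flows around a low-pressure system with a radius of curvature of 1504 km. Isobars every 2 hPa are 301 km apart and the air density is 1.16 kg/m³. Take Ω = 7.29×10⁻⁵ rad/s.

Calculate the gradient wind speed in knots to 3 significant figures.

8.70 knots

Coriolis parameter at 59°S:
f = 2Ω sin φ = 2 × 7.29×10⁻⁵ × sin 59° = 1.25×10⁻⁴ s⁻¹
Pressure gradient: |∂P/∂n| = 200 Pa / 301000 m = 6.64×10⁻⁴ Pa/m
Geostrophic speed: V_g = |∂P/∂n|/(fρ) = 6.64×10⁻⁴/(1.25×10⁻⁴ × 1.16) = 4.58 m/s
Around a low, centrifugal force acts outward with Coriolis, so pressure-gradient force balances both:
(1/ρ)|∂P/∂n| = fV + V²/R  →  V² + fR·V − fR·V_g = 0
With fR = 1.25×10⁻⁴ × 1504×10³ m = 188 m/s:
V = [−fR + √((fR)² + 4 fR V_g)]/2 = [−188 + √(188² + 4×188×4.58)]/2 = 4.48 m/s
Subgeostrophic (V < V_g = 4.58 m/s), as expected around a low.
Converting: 4.48 m/s × 1.944 = 8.70 knots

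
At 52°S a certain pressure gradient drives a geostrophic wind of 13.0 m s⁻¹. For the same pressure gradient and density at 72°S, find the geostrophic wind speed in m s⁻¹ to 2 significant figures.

11 m s⁻¹

With the same pressure gradient and density, V_g ∝ 1/f ∝ 1/sin φ.
V₂ = V₁ · sin φ₁ / sin φ₂ = 13.0 × sin 52° / sin 72°
V₂ = 13.0 × 0.7880/0.9511 = 11 m s⁻¹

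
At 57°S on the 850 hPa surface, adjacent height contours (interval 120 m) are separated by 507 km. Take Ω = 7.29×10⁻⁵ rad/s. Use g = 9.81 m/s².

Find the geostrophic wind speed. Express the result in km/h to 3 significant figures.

68.4 km/h

Coriolis parameter at 57°S:
f = 2Ω sin φ = 2 × 7.29×10⁻⁵ × sin 57° = 1.22×10⁻⁴ s⁻¹
Height gradient: |∂Z/∂n| = 120 m / 507000 m = 2.37×10⁻⁴
On a pressure surface, geostrophic balance gives V_g = (g/f)|∂Z/∂n|:
V_g = 9.81 × 2.37×10⁻⁴ / 1.22×10⁻⁴ = 19.0 m/s
Converting: 19.0 m/s × 3.6 = 68.4 km/h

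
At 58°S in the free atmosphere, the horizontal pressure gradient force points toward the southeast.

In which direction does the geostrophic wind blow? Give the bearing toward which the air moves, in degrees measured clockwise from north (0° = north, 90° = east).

045°

The pressure-gradient force points toward the southeast (bearing 135°).
Geostrophic balance: in the Southern Hemisphere the Coriolis force deflects motion to the left, so the geostrophic wind blows 90° to the left of the pressure-gradient force (low pressure on the right).
Rotating 135° by 90° counterclockwise gives 045° — the wind blows toward the northeast.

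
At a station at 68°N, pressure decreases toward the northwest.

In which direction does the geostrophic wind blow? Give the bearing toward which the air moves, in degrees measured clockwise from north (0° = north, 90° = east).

045°

The pressure-gradient force points toward the northwest (bearing 315°).
Geostrophic balance: in the Northern Hemisphere the Coriolis force deflects motion to the right, so the geostrophic wind blows 90° to the right of the pressure-gradient force (low pressure on the left).
Rotating 315° by 90° clockwise gives 045° — the wind blows toward the northeast.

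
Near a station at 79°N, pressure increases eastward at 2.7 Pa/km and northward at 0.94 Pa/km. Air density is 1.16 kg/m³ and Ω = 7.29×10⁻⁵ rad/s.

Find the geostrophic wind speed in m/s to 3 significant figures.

17.2 m/s

Coriolis parameter at 79°N:
f = 2Ω sin φ = 2 × 7.29×10⁻⁵ × sin 79° = 1.43×10⁻⁴ s⁻¹
Component geostrophic relations (x east, y north):
u_g = −(1/(fρ)) ∂P/∂y,  v_g = (1/(fρ)) ∂P/∂x
u_g = −(0.94×10⁻³)/(1.43×10⁻⁴ × 1.16) = −5.66 m/s;  v_g = (2.7×10⁻³)/(1.43×10⁻⁴ × 1.16) = 16.3 m/s
|V_g| = √(u_g² + v_g²) = 17.2 m/s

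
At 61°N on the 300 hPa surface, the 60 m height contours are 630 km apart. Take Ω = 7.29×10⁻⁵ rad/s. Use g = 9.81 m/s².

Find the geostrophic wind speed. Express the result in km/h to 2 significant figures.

26 km/h

Coriolis parameter at 61°N:
f = 2Ω sin φ = 2 × 7.29×10⁻⁵ × sin 61° = 1.28×10⁻⁴ s⁻¹
Height gradient: |∂Z/∂n| = 60 m / 630000 m = 9.52×10⁻⁵
On a pressure surface, geostrophic balance gives V_g = (g/f)|∂Z/∂n|:
V_g = 9.81 × 9.52×10⁻⁵ / 1.28×10⁻⁴ = 7.33 m/s
Converting: 7.33 m/s × 3.6 = 26 km/h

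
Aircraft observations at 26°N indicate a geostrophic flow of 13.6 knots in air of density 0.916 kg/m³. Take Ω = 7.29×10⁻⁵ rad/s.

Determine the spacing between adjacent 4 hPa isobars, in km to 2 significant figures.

980 km

Coriolis parameter at 26°N:
f = 2Ω sin φ = 2 × 7.29×10⁻⁵ × sin 26° = 6.39×10⁻⁵ s⁻¹
Wind speed in SI: 13.6 knots = 7.00 m/s
Geostrophic balance rearranged: |∂P/∂n| = f ρ V_g
|∂P/∂n| = 6.39×10⁻⁵ × 0.916 × 7.00 = 4.10×10⁻⁴ Pa/m
Isobar spacing: Δn = ΔP/|∂P/∂n| = 400 Pa / 4.10×10⁻⁴ Pa/m = 976535 m ≈ 980 km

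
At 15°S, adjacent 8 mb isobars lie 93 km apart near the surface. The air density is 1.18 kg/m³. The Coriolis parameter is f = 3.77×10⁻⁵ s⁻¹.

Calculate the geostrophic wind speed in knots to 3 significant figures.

376 knots

Pressure gradient: |∂P/∂n| = 800 Pa / 93000 m = 8.60×10⁻³ Pa/m
Geostrophic balance (pressure-gradient force = Coriolis force):
V_g = (1/(fρ)) |∂P/∂n| = 8.60×10⁻³ / (3.77×10⁻⁵ × 1.18) = 193 m/s
Converting: 193 m/s × 1.944 = 376 knots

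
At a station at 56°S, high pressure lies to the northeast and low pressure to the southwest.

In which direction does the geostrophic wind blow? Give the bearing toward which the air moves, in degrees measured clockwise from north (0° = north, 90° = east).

The pressure-gradient force points toward the southwest (bearing 225°).
Geostrophic balance: in the Southern Hemisphere the Coriolis force deflects motion to the left, so the geostrophic wind blows 90° to the left of the pressure-gradient force (low pressure on the right).
Rotating 225° by 90° counterclockwise gives 135° — the wind blows toward the southeast.

135°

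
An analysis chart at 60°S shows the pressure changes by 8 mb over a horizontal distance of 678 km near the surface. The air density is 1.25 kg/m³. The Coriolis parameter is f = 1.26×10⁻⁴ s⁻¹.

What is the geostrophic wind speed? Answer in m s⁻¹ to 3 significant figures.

Pressure gradient: |∂P/∂n| = 800 Pa / 678000 m = 1.18×10⁻³ Pa/m
Geostrophic balance (pressure-gradient force = Coriolis force):
V_g = (1/(fρ)) |∂P/∂n| = 1.18×10⁻³ / (1.26×10⁻⁴ × 1.25) = 7.49 m/s

7.49 m s⁻¹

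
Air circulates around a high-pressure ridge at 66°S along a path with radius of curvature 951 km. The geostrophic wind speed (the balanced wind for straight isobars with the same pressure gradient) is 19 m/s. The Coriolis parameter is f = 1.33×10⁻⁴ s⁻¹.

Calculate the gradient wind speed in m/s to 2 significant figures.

Around a high, pressure-gradient force acts outward with centrifugal, so Coriolis balances both:
fV = (1/ρ)|∂P/∂n| + V²/R  →  V² − fR·V + fR·V_g = 0
With fR = 1.33×10⁻⁴ × 951×10³ m = 126 m/s:
V = [fR − √((fR)² − 4 fR V_g)]/2 = [126 − √(126² − 4×126×19)]/2 = 23.3 m/s
Supergeostrophic (V > V_g = 19 m/s), as expected around a high.

23 m/s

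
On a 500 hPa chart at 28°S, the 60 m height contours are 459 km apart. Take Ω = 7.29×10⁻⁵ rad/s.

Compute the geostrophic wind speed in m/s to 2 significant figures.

Coriolis parameter at 28°S:
f = 2Ω sin φ = 2 × 7.29×10⁻⁵ × sin 28° = 6.84×10⁻⁵ s⁻¹
Height gradient: |∂Z/∂n| = 60 m / 459000 m = 1.31×10⁻⁴
On a pressure surface, geostrophic balance gives V_g = (g/f)|∂Z/∂n|:
V_g = 9.81 × 1.31×10⁻⁴ / 6.84×10⁻⁵ = 18.7 m/s

19 m/s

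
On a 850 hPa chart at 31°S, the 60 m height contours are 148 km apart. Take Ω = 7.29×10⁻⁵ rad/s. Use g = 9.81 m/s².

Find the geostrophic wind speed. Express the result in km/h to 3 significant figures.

Coriolis parameter at 31°S:
f = 2Ω sin φ = 2 × 7.29×10⁻⁵ × sin 31° = 7.51×10⁻⁵ s⁻¹
Height gradient: |∂Z/∂n| = 60 m / 148000 m = 4.05×10⁻⁴
On a pressure surface, geostrophic balance gives V_g = (g/f)|∂Z/∂n|:
V_g = 9.81 × 4.05×10⁻⁴ / 7.51×10⁻⁵ = 53.0 m/s
Converting: 53.0 m/s × 3.6 = 191 km/h

191 km/h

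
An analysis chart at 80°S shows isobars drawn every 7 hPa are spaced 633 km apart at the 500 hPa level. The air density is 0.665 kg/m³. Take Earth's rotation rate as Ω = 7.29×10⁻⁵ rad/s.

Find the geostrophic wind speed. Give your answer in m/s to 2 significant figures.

Coriolis parameter at 80°S:
f = 2Ω sin φ = 2 × 7.29×10⁻⁵ × sin 80° = 1.44×10⁻⁴ s⁻¹
Pressure gradient: |∂P/∂n| = 700 Pa / 633000 m = 1.11×10⁻³ Pa/m
Geostrophic balance (pressure-gradient force = Coriolis force):
V_g = (1/(fρ)) |∂P/∂n| = 1.11×10⁻³ / (1.44×10⁻⁴ × 0.665) = 11.6 m/s

12 m/s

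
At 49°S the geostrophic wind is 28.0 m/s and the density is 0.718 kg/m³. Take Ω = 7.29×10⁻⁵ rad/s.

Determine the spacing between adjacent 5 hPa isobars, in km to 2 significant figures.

Coriolis parameter at 49°S:
f = 2Ω sin φ = 2 × 7.29×10⁻⁵ × sin 49° = 1.10×10⁻⁴ s⁻¹
Geostrophic balance rearranged: |∂P/∂n| = f ρ V_g
|∂P/∂n| = 1.10×10⁻⁴ × 0.718 × 28.0 = 2.21×10⁻³ Pa/m
Isobar spacing: Δn = ΔP/|∂P/∂n| = 500 Pa / 2.21×10⁻³ Pa/m = 226022 m ≈ 230 km

230 km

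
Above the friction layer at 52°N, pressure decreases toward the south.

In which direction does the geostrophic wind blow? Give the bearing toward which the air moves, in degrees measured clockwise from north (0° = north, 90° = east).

The pressure-gradient force points toward the south (bearing 180°).
Geostrophic balance: in the Northern Hemisphere the Coriolis force deflects motion to the right, so the geostrophic wind blows 90° to the right of the pressure-gradient force (low pressure on the left).
Rotating 180° by 90° clockwise gives 270° — the wind blows toward the west.

270°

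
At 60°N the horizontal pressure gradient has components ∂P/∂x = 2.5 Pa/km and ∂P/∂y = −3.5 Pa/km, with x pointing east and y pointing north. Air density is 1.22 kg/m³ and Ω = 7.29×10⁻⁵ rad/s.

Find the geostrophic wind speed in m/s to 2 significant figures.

28 m/s

Coriolis parameter at 60°N:
f = 2Ω sin φ = 2 × 7.29×10⁻⁵ × sin 60° = 1.26×10⁻⁴ s⁻¹
Component geostrophic relations (x east, y north):
u_g = −(1/(fρ)) ∂P/∂y,  v_g = (1/(fρ)) ∂P/∂x
u_g = −(−3.5×10⁻³)/(1.26×10⁻⁴ × 1.22) = 22.7 m/s;  v_g = (2.5×10⁻³)/(1.26×10⁻⁴ × 1.22) = 16.2 m/s
|V_g| = √(u_g² + v_g²) = 27.9 m/s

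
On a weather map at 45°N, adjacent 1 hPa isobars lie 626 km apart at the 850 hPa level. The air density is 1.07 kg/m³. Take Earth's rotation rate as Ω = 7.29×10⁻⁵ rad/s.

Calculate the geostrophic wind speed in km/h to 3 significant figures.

5.21 km/h

Coriolis parameter at 45°N:
f = 2Ω sin φ = 2 × 7.29×10⁻⁵ × sin 45° = 1.03×10⁻⁴ s⁻¹
Pressure gradient: |∂P/∂n| = 100 Pa / 626000 m = 1.60×10⁻⁴ Pa/m
Geostrophic balance (pressure-gradient force = Coriolis force):
V_g = (1/(fρ)) |∂P/∂n| = 1.60×10⁻⁴ / (1.03×10⁻⁴ × 1.07) = 1.45 m/s
Converting: 1.45 m/s × 3.6 = 5.21 km/h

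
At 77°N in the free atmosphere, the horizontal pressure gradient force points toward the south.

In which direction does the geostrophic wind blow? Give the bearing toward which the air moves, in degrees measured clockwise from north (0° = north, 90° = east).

The pressure-gradient force points toward the south (bearing 180°).
Geostrophic balance: in the Northern Hemisphere the Coriolis force deflects motion to the right, so the geostrophic wind blows 90° to the right of the pressure-gradient force (low pressure on the left).
Rotating 180° by 90° clockwise gives 270° — the wind blows toward the west.

270°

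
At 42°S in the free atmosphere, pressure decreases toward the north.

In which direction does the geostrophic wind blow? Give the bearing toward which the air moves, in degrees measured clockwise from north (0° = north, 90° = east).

270°

The pressure-gradient force points toward the north (bearing 000°).
Geostrophic balance: in the Southern Hemisphere the Coriolis force deflects motion to the left, so the geostrophic wind blows 90° to the left of the pressure-gradient force (low pressure on the right).
Rotating 000° by 90° counterclockwise gives 270° — the wind blows toward the west.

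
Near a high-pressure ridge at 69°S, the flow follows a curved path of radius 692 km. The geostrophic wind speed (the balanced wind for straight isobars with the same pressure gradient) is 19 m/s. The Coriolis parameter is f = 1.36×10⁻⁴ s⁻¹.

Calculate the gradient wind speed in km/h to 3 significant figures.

95.1 km/h

Around a high, pressure-gradient force acts outward with centrifugal, so Coriolis balances both:
fV = (1/ρ)|∂P/∂n| + V²/R  →  V² − fR·V + fR·V_g = 0
With fR = 1.36×10⁻⁴ × 692×10³ m = 94.1 m/s:
V = [fR − √((fR)² − 4 fR V_g)]/2 = [94.1 − √(94.1² − 4×94.1×19)]/2 = 26.4 m/s
Supergeostrophic (V > V_g = 19 m/s), as expected around a high.
Converting: 26.4 m/s × 3.6 = 95.1 km/h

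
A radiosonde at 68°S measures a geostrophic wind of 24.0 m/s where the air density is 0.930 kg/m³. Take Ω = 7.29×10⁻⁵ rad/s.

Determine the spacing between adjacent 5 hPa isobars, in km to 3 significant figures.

166 km

Coriolis parameter at 68°S:
f = 2Ω sin φ = 2 × 7.29×10⁻⁵ × sin 68° = 1.35×10⁻⁴ s⁻¹
Geostrophic balance rearranged: |∂P/∂n| = f ρ V_g
|∂P/∂n| = 1.35×10⁻⁴ × 0.930 × 24.0 = 3.02×10⁻³ Pa/m
Isobar spacing: Δn = ΔP/|∂P/∂n| = 500 Pa / 3.02×10⁻³ Pa/m = 165711 m ≈ 166 km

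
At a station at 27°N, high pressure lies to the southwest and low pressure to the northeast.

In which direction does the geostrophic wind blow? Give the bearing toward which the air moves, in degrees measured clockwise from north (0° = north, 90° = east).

135°

The pressure-gradient force points toward the northeast (bearing 045°).
Geostrophic balance: in the Northern Hemisphere the Coriolis force deflects motion to the right, so the geostrophic wind blows 90° to the right of the pressure-gradient force (low pressure on the left).
Rotating 045° by 90° clockwise gives 135° — the wind blows toward the southeast.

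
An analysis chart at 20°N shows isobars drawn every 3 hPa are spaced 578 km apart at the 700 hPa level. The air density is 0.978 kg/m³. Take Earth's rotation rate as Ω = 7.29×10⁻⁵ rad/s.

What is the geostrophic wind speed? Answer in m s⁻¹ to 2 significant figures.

11 m s⁻¹

Coriolis parameter at 20°N:
f = 2Ω sin φ = 2 × 7.29×10⁻⁵ × sin 20° = 4.99×10⁻⁵ s⁻¹
Pressure gradient: |∂P/∂n| = 300 Pa / 578000 m = 5.19×10⁻⁴ Pa/m
Geostrophic balance (pressure-gradient force = Coriolis force):
V_g = (1/(fρ)) |∂P/∂n| = 5.19×10⁻⁴ / (4.99×10⁻⁵ × 0.978) = 10.6 m/s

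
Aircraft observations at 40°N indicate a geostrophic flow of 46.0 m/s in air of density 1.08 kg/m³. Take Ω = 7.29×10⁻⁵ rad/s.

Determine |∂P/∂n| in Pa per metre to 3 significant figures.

4.66×10⁻³ Pa/m

Coriolis parameter at 40°N:
f = 2Ω sin φ = 2 × 7.29×10⁻⁵ × sin 40° = 9.37×10⁻⁵ s⁻¹
Geostrophic balance rearranged: |∂P/∂n| = f ρ V_g
|∂P/∂n| = 9.37×10⁻⁵ × 1.08 × 46.0 = 4.66×10⁻³ Pa/m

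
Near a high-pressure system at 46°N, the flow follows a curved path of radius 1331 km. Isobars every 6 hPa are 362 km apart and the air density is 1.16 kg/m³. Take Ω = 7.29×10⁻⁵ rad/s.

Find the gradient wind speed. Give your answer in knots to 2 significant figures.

Coriolis parameter at 46°N:
f = 2Ω sin φ = 2 × 7.29×10⁻⁵ × sin 46° = 1.05×10⁻⁴ s⁻¹
Pressure gradient: |∂P/∂n| = 600 Pa / 362000 m = 1.66×10⁻³ Pa/m
Geostrophic speed: V_g = |∂P/∂n|/(fρ) = 1.66×10⁻³/(1.05×10⁻⁴ × 1.16) = 13.6 m/s
Around a high, pressure-gradient force acts outward with centrifugal, so Coriolis balances both:
fV = (1/ρ)|∂P/∂n| + V²/R  →  V² − fR·V + fR·V_g = 0
With fR = 1.05×10⁻⁴ × 1331×10³ m = 140 m/s:
V = [fR − √((fR)² − 4 fR V_g)]/2 = [140 − √(140² − 4×140×13.6)]/2 = 15.3 m/s
Supergeostrophic (V > V_g = 13.6 m/s), as expected around a high.
Converting: 15.3 m/s × 1.944 = 30 knots

30 knots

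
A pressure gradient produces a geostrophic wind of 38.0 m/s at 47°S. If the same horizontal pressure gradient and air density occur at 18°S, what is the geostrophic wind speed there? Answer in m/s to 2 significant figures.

With the same pressure gradient and density, V_g ∝ 1/f ∝ 1/sin φ.
V₂ = V₁ · sin φ₁ / sin φ₂ = 38.0 × sin 47° / sin 18°
V₂ = 38.0 × 0.7314/0.3090 = 90 m/s

90 m/s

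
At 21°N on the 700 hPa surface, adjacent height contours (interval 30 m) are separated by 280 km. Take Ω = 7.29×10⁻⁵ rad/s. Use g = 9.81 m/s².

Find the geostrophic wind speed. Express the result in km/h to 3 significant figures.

72.4 km/h

Coriolis parameter at 21°N:
f = 2Ω sin φ = 2 × 7.29×10⁻⁵ × sin 21° = 5.23×10⁻⁵ s⁻¹
Height gradient: |∂Z/∂n| = 30 m / 280000 m = 1.07×10⁻⁴
On a pressure surface, geostrophic balance gives V_g = (g/f)|∂Z/∂n|:
V_g = 9.81 × 1.07×10⁻⁴ / 5.23×10⁻⁵ = 20.1 m/s
Converting: 20.1 m/s × 3.6 = 72.4 km/h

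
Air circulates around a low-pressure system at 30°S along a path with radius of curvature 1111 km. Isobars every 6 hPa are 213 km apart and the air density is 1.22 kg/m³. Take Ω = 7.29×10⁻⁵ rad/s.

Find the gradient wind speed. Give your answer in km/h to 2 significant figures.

88 km/h

Coriolis parameter at 30°S:
f = 2Ω sin φ = 2 × 7.29×10⁻⁵ × sin 30° = 7.29×10⁻⁵ s⁻¹
Pressure gradient: |∂P/∂n| = 600 Pa / 213000 m = 2.82×10⁻³ Pa/m
Geostrophic speed: V_g = |∂P/∂n|/(fρ) = 2.82×10⁻³/(7.29×10⁻⁵ × 1.22) = 31.7 m/s
Around a low, centrifugal force acts outward with Coriolis, so pressure-gradient force balances both:
(1/ρ)|∂P/∂n| = fV + V²/R  →  V² + fR·V − fR·V_g = 0
With fR = 7.29×10⁻⁵ × 1111×10³ m = 81.0 m/s:
V = [−fR + √((fR)² + 4 fR V_g)]/2 = [−81.0 + √(81.0² + 4×81.0×31.7)]/2 = 24.4 m/s
Subgeostrophic (V < V_g = 31.7 m/s), as expected around a low.
Converting: 24.4 m/s × 3.6 = 88 km/h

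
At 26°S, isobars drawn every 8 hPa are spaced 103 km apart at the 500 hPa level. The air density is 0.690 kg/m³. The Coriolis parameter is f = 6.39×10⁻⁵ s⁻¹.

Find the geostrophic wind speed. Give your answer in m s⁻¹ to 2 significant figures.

Pressure gradient: |∂P/∂n| = 800 Pa / 103000 m = 7.77×10⁻³ Pa/m
Geostrophic balance (pressure-gradient force = Coriolis force):
V_g = (1/(fρ)) |∂P/∂n| = 7.77×10⁻³ / (6.39×10⁻⁵ × 0.690) = 176 m/s

180 m s⁻¹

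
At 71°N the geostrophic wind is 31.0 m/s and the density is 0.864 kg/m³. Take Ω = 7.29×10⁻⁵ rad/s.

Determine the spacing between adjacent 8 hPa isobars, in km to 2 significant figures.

220 km

Coriolis parameter at 71°N:
f = 2Ω sin φ = 2 × 7.29×10⁻⁵ × sin 71° = 1.38×10⁻⁴ s⁻¹
Geostrophic balance rearranged: |∂P/∂n| = f ρ V_g
|∂P/∂n| = 1.38×10⁻⁴ × 0.864 × 31.0 = 3.69×10⁻³ Pa/m
Isobar spacing: Δn = ΔP/|∂P/∂n| = 800 Pa / 3.69×10⁻³ Pa/m = 216664 m ≈ 220 km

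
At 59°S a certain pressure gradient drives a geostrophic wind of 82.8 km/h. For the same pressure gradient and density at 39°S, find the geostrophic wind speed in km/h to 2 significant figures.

110 km/h

With the same pressure gradient and density, V_g ∝ 1/f ∝ 1/sin φ.
V₂ = V₁ · sin φ₁ / sin φ₂ = 82.8 × sin 59° / sin 39°
V₂ = 82.8 × 0.8572/0.6293 = 110 km/h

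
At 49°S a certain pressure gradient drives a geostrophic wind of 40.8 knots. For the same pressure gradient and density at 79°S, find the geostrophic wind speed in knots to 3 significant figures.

With the same pressure gradient and density, V_g ∝ 1/f ∝ 1/sin φ.
V₂ = V₁ · sin φ₁ / sin φ₂ = 40.8 × sin 49° / sin 79°
V₂ = 40.8 × 0.7547/0.9816 = 31.4 knots

31.4 knots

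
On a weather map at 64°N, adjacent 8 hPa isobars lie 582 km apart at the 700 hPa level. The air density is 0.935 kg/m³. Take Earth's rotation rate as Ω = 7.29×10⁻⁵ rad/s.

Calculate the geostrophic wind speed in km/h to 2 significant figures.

Coriolis parameter at 64°N:
f = 2Ω sin φ = 2 × 7.29×10⁻⁵ × sin 64° = 1.31×10⁻⁴ s⁻¹
Pressure gradient: |∂P/∂n| = 800 Pa / 582000 m = 1.37×10⁻³ Pa/m
Geostrophic balance (pressure-gradient force = Coriolis force):
V_g = (1/(fρ)) |∂P/∂n| = 1.37×10⁻³ / (1.31×10⁻⁴ × 0.935) = 11.2 m/s
Converting: 11.2 m/s × 3.6 = 40 km/h

40 km/h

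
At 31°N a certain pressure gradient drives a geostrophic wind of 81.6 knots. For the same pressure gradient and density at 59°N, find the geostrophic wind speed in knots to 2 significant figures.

49 knots

With the same pressure gradient and density, V_g ∝ 1/f ∝ 1/sin φ.
V₂ = V₁ · sin φ₁ / sin φ₂ = 81.6 × sin 31° / sin 59°
V₂ = 81.6 × 0.5150/0.8572 = 49 knots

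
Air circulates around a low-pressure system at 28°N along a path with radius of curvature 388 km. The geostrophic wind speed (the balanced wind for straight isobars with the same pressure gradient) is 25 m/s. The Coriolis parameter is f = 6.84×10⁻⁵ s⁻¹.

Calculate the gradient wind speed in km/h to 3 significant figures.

Around a low, centrifugal force acts outward with Coriolis, so pressure-gradient force balances both:
(1/ρ)|∂P/∂n| = fV + V²/R  →  V² + fR·V − fR·V_g = 0
With fR = 6.84×10⁻⁵ × 388×10³ m = 26.5 m/s:
V = [−fR + √((fR)² + 4 fR V_g)]/2 = [−26.5 + √(26.5² + 4×26.5×25)]/2 = 15.7 m/s
Subgeostrophic (V < V_g = 25 m/s), as expected around a low.
Converting: 15.7 m/s × 3.6 = 56.5 km/h

56.5 km/h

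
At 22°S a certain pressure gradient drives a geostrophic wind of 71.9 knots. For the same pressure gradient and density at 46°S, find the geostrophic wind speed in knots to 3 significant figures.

With the same pressure gradient and density, V_g ∝ 1/f ∝ 1/sin φ.
V₂ = V₁ · sin φ₁ / sin φ₂ = 71.9 × sin 22° / sin 46°
V₂ = 71.9 × 0.3746/0.7193 = 37.4 knots

37.4 knots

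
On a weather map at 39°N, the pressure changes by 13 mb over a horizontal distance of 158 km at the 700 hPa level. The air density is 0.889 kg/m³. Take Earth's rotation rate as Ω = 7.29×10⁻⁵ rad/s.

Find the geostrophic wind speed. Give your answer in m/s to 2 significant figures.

Coriolis parameter at 39°N:
f = 2Ω sin φ = 2 × 7.29×10⁻⁵ × sin 39° = 9.18×10⁻⁵ s⁻¹
Pressure gradient: |∂P/∂n| = 1300 Pa / 158000 m = 8.23×10⁻³ Pa/m
Geostrophic balance (pressure-gradient force = Coriolis force):
V_g = (1/(fρ)) |∂P/∂n| = 8.23×10⁻³ / (9.18×10⁻⁵ × 0.889) = 101 m/s

100 m/s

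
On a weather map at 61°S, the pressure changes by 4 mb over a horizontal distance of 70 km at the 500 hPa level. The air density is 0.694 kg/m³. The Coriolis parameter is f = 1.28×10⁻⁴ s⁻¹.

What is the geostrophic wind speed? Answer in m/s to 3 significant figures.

Pressure gradient: |∂P/∂n| = 400 Pa / 70000 m = 5.71×10⁻³ Pa/m
Geostrophic balance (pressure-gradient force = Coriolis force):
V_g = (1/(fρ)) |∂P/∂n| = 5.71×10⁻³ / (1.28×10⁻⁴ × 0.694) = 64.3 m/s

64.3 m/s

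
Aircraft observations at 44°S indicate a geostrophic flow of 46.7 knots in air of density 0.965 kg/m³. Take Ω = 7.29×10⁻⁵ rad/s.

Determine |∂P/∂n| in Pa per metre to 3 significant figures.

Coriolis parameter at 44°S:
f = 2Ω sin φ = 2 × 7.29×10⁻⁵ × sin 44° = 1.01×10⁻⁴ s⁻¹
Wind speed in SI: 46.7 knots = 24.0 m/s
Geostrophic balance rearranged: |∂P/∂n| = f ρ V_g
|∂P/∂n| = 1.01×10⁻⁴ × 0.965 × 24.0 = 2.35×10⁻³ Pa/m

2.35×10⁻³ Pa/m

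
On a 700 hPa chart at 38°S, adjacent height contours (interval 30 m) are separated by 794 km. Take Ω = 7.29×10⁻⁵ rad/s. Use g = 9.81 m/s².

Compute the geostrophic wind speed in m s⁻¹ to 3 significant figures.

Coriolis parameter at 38°S:
f = 2Ω sin φ = 2 × 7.29×10⁻⁵ × sin 38° = 8.98×10⁻⁵ s⁻¹
Height gradient: |∂Z/∂n| = 30 m / 794000 m = 3.78×10⁻⁵
On a pressure surface, geostrophic balance gives V_g = (g/f)|∂Z/∂n|:
V_g = 9.81 × 3.78×10⁻⁵ / 8.98×10⁻⁵ = 4.13 m/s

4.13 m s⁻¹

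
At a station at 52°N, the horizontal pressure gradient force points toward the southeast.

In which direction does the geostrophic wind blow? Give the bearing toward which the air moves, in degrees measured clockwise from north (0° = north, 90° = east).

The pressure-gradient force points toward the southeast (bearing 135°).
Geostrophic balance: in the Northern Hemisphere the Coriolis force deflects motion to the right, so the geostrophic wind blows 90° to the right of the pressure-gradient force (low pressure on the left).
Rotating 135° by 90° clockwise gives 225° — the wind blows toward the southwest.

225°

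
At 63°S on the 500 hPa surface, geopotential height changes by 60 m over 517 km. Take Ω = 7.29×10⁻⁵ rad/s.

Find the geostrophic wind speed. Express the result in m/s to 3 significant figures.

Coriolis parameter at 63°S:
f = 2Ω sin φ = 2 × 7.29×10⁻⁵ × sin 63° = 1.30×10⁻⁴ s⁻¹
Height gradient: |∂Z/∂n| = 60 m / 517000 m = 1.16×10⁻⁴
On a pressure surface, geostrophic balance gives V_g = (g/f)|∂Z/∂n|:
V_g = 9.81 × 1.16×10⁻⁴ / 1.30×10⁻⁴ = 8.76 m/s

8.76 m/s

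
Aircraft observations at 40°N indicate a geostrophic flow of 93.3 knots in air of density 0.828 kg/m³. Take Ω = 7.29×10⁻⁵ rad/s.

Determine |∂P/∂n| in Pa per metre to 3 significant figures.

3.72×10⁻³ Pa/m

Coriolis parameter at 40°N:
f = 2Ω sin φ = 2 × 7.29×10⁻⁵ × sin 40° = 9.37×10⁻⁵ s⁻¹
Wind speed in SI: 93.3 knots = 48.0 m/s
Geostrophic balance rearranged: |∂P/∂n| = f ρ V_g
|∂P/∂n| = 9.37×10⁻⁵ × 0.828 × 48.0 = 3.72×10⁻³ Pa/m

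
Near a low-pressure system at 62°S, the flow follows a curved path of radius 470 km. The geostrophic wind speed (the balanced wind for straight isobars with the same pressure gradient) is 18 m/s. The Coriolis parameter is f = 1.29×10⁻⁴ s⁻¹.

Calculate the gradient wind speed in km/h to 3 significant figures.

52.3 km/h

Around a low, centrifugal force acts outward with Coriolis, so pressure-gradient force balances both:
(1/ρ)|∂P/∂n| = fV + V²/R  →  V² + fR·V − fR·V_g = 0
With fR = 1.29×10⁻⁴ × 470×10³ m = 60.6 m/s:
V = [−fR + √((fR)² + 4 fR V_g)]/2 = [−60.6 + √(60.6² + 4×60.6×18)]/2 = 14.5 m/s
Subgeostrophic (V < V_g = 18 m/s), as expected around a low.
Converting: 14.5 m/s × 3.6 = 52.3 km/h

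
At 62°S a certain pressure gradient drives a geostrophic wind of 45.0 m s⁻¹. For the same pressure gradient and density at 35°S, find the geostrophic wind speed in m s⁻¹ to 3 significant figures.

With the same pressure gradient and density, V_g ∝ 1/f ∝ 1/sin φ.
V₂ = V₁ · sin φ₁ / sin φ₂ = 45.0 × sin 62° / sin 35°
V₂ = 45.0 × 0.8829/0.5736 = 69.3 m s⁻¹

69.3 m s⁻¹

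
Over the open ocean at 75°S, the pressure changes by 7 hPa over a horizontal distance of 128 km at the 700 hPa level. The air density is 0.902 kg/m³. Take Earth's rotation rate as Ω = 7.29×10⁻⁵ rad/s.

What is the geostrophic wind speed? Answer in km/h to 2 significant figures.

150 km/h

Coriolis parameter at 75°S:
f = 2Ω sin φ = 2 × 7.29×10⁻⁵ × sin 75° = 1.41×10⁻⁴ s⁻¹
Pressure gradient: |∂P/∂n| = 700 Pa / 128000 m = 5.47×10⁻³ Pa/m
Geostrophic balance (pressure-gradient force = Coriolis force):
V_g = (1/(fρ)) |∂P/∂n| = 5.47×10⁻³ / (1.41×10⁻⁴ × 0.902) = 43.1 m/s
Converting: 43.1 m/s × 3.6 = 150 km/h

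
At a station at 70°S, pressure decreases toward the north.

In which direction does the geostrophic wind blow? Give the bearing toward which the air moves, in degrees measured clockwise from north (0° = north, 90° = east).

270°

The pressure-gradient force points toward the north (bearing 000°).
Geostrophic balance: in the Southern Hemisphere the Coriolis force deflects motion to the left, so the geostrophic wind blows 90° to the left of the pressure-gradient force (low pressure on the right).
Rotating 000° by 90° counterclockwise gives 270° — the wind blows toward the west.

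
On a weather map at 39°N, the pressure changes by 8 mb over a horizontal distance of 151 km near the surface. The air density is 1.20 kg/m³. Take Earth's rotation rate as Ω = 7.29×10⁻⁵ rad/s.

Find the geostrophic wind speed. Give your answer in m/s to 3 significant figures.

Coriolis parameter at 39°N:
f = 2Ω sin φ = 2 × 7.29×10⁻⁵ × sin 39° = 9.18×10⁻⁵ s⁻¹
Pressure gradient: |∂P/∂n| = 800 Pa / 151000 m = 5.30×10⁻³ Pa/m
Geostrophic balance (pressure-gradient force = Coriolis force):
V_g = (1/(fρ)) |∂P/∂n| = 5.30×10⁻³ / (9.18×10⁻⁵ × 1.20) = 48.1 m/s

48.1 m/s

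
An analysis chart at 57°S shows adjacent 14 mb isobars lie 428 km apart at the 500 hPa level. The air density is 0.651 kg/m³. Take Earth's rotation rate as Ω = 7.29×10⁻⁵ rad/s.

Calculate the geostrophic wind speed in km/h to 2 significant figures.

Coriolis parameter at 57°S:
f = 2Ω sin φ = 2 × 7.29×10⁻⁵ × sin 57° = 1.22×10⁻⁴ s⁻¹
Pressure gradient: |∂P/∂n| = 1400 Pa / 428000 m = 3.27×10⁻³ Pa/m
Geostrophic balance (pressure-gradient force = Coriolis force):
V_g = (1/(fρ)) |∂P/∂n| = 3.27×10⁻³ / (1.22×10⁻⁴ × 0.651) = 41.1 m/s
Converting: 41.1 m/s × 3.6 = 150 km/h

150 km/h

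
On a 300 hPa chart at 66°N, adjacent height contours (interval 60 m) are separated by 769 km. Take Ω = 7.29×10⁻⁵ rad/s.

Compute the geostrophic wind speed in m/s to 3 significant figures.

Coriolis parameter at 66°N:
f = 2Ω sin φ = 2 × 7.29×10⁻⁵ × sin 66° = 1.33×10⁻⁴ s⁻¹
Height gradient: |∂Z/∂n| = 60 m / 769000 m = 7.80×10⁻⁵
On a pressure surface, geostrophic balance gives V_g = (g/f)|∂Z/∂n|:
V_g = 9.81 × 7.80×10⁻⁵ / 1.33×10⁻⁴ = 5.75 m/s

5.75 m/s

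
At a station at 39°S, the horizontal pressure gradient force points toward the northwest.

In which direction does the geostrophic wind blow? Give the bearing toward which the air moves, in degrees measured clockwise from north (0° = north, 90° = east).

225°

The pressure-gradient force points toward the northwest (bearing 315°).
Geostrophic balance: in the Southern Hemisphere the Coriolis force deflects motion to the left, so the geostrophic wind blows 90° to the left of the pressure-gradient force (low pressure on the right).
Rotating 315° by 90° counterclockwise gives 225° — the wind blows toward the southwest.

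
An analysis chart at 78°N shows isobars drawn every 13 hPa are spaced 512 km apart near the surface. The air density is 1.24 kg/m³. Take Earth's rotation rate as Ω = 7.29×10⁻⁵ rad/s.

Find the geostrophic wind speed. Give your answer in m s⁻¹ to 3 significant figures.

Coriolis parameter at 78°N:
f = 2Ω sin φ = 2 × 7.29×10⁻⁵ × sin 78° = 1.43×10⁻⁴ s⁻¹
Pressure gradient: |∂P/∂n| = 1300 Pa / 512000 m = 2.54×10⁻³ Pa/m
Geostrophic balance (pressure-gradient force = Coriolis force):
V_g = (1/(fρ)) |∂P/∂n| = 2.54×10⁻³ / (1.43×10⁻⁴ × 1.24) = 14.4 m/s

14.4 m s⁻¹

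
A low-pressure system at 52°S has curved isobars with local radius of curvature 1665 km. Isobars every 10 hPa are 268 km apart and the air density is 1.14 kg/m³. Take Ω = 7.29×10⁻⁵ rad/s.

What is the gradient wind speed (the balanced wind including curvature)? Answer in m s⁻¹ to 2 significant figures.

Coriolis parameter at 52°S:
f = 2Ω sin φ = 2 × 7.29×10⁻⁵ × sin 52° = 1.15×10⁻⁴ s⁻¹
Pressure gradient: |∂P/∂n| = 1000 Pa / 268000 m = 3.73×10⁻³ Pa/m
Geostrophic speed: V_g = |∂P/∂n|/(fρ) = 3.73×10⁻³/(1.15×10⁻⁴ × 1.14) = 28.5 m/s
Around a low, centrifugal force acts outward with Coriolis, so pressure-gradient force balances both:
(1/ρ)|∂P/∂n| = fV + V²/R  →  V² + fR·V − fR·V_g = 0
With fR = 1.15×10⁻⁴ × 1665×10³ m = 191 m/s:
V = [−fR + √((fR)² + 4 fR V_g)]/2 = [−191 + √(191² + 4×191×28.5)]/2 = 25.2 m/s
Subgeostrophic (V < V_g = 28.5 m/s), as expected around a low.

25 m s⁻¹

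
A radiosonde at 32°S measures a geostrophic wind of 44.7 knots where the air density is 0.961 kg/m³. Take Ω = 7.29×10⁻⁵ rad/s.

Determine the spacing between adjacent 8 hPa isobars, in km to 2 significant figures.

470 km

Coriolis parameter at 32°S:
f = 2Ω sin φ = 2 × 7.29×10⁻⁵ × sin 32° = 7.73×10⁻⁵ s⁻¹
Wind speed in SI: 44.7 knots = 23.0 m/s
Geostrophic balance rearranged: |∂P/∂n| = f ρ V_g
|∂P/∂n| = 7.73×10⁻⁵ × 0.961 × 23.0 = 1.71×10⁻³ Pa/m
Isobar spacing: Δn = ΔP/|∂P/∂n| = 800 Pa / 1.71×10⁻³ Pa/m = 468548 m ≈ 470 km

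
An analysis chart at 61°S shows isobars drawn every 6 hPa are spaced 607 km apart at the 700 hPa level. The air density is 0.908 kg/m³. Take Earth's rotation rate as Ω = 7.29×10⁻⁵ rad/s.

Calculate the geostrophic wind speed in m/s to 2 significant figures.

8.5 m/s

Coriolis parameter at 61°S:
f = 2Ω sin φ = 2 × 7.29×10⁻⁵ × sin 61° = 1.28×10⁻⁴ s⁻¹
Pressure gradient: |∂P/∂n| = 600 Pa / 607000 m = 9.88×10⁻⁴ Pa/m
Geostrophic balance (pressure-gradient force = Coriolis force):
V_g = (1/(fρ)) |∂P/∂n| = 9.88×10⁻⁴ / (1.28×10⁻⁴ × 0.908) = 8.54 m/s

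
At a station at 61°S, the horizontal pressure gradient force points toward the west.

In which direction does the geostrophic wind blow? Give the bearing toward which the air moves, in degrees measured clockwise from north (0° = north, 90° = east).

180°

The pressure-gradient force points toward the west (bearing 270°).
Geostrophic balance: in the Southern Hemisphere the Coriolis force deflects motion to the left, so the geostrophic wind blows 90° to the left of the pressure-gradient force (low pressure on the right).
Rotating 270° by 90° counterclockwise gives 180° — the wind blows toward the south.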